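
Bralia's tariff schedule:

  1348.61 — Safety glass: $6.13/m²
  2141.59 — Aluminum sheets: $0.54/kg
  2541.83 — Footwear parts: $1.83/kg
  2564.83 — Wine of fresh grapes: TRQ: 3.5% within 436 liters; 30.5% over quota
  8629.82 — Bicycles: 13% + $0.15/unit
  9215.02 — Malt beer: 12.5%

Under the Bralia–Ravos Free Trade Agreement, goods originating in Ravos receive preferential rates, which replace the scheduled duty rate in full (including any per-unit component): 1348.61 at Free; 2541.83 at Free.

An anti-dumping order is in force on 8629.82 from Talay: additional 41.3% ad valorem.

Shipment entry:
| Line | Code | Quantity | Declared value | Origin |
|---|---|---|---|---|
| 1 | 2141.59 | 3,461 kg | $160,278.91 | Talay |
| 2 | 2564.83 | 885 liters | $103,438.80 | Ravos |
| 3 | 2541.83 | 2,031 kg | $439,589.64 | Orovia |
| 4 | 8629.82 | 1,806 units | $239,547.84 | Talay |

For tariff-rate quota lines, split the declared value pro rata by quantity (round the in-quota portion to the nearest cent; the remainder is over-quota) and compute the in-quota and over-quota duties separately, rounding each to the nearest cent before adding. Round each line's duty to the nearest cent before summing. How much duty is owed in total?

Line 1 (2141.59, Talay, 3,461 kg, $160,278.91):
Base rate for 2141.59 is $0.54/kg.
Duty = 3,461 × $0.54 = $1,868.94.
Line 2 (2564.83, Ravos, 885 liters, $103,438.80):
Code 2564.83 is under a tariff-rate quota (threshold 436 liters). In-quota: 436 liters at 3.5%; over-quota: 449 liters at 30.5%.
Pro-rata value split: in-quota = $103,438.80 × 436/885 = $50,959.68; over-quota = $103,438.80 − $50,959.68 = $52,479.12.
In-quota duty = $50,959.68 × 3.5% = $1,783.59. Over-quota duty = $52,479.12 × 30.5% = $16,006.13.
Line duty = $1,783.59 + $16,006.13 = $17,789.72.
Line 3 (2541.83, Orovia, 2,031 kg, $439,589.64):
Base rate for 2541.83 is $1.83/kg.
2541.83 has an FTA preferential rate, but origin Orovia is not Ravos; base rate stands.
Duty = 2,031 × $1.83 = $3,716.73.
Line 4 (8629.82, Talay, 1,806 units, $239,547.84):
Base rate for 8629.82 is 13% + $0.15/unit.
Additional duty on 8629.82 from Talay: +41.3%. Applied ad valorem rate: 13% + 41.3% = 54.3%.
Duty = $239,547.84 × 54.3% + 1,806 × $0.15 = $130,345.38.
Total = $1,868.94 + $17,789.72 + $3,716.73 + $130,345.38 = $153,720.77.

$153,720.77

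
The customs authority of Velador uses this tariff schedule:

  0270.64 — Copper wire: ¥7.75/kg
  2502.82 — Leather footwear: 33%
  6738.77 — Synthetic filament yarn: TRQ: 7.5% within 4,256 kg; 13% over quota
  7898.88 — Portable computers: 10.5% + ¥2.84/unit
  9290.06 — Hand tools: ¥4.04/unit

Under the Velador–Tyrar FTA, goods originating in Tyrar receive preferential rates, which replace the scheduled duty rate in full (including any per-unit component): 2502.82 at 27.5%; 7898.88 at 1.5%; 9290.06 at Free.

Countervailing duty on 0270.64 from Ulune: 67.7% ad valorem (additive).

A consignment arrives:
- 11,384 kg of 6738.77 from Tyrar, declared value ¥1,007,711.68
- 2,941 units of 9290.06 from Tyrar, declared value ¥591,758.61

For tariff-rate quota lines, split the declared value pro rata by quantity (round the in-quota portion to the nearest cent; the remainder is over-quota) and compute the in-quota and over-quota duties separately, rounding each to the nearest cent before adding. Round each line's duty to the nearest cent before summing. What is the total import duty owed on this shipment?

¥110,281.75

Line 1 (6738.77, Tyrar, 11,384 kg, ¥1,007,711.68):
Code 6738.77 is under a tariff-rate quota (threshold 4,256 kg). In-quota: 4,256 kg at 7.5%; over-quota: 7,128 kg at 13%.
Pro-rata value split: in-quota = ¥1,007,711.68 × 4,256/11,384 = ¥376,741.12; over-quota = ¥1,007,711.68 − ¥376,741.12 = ¥630,970.56.
In-quota duty = ¥376,741.12 × 7.5% = ¥28,255.58. Over-quota duty = ¥630,970.56 × 13% = ¥82,026.17.
Line duty = ¥28,255.58 + ¥82,026.17 = ¥110,281.75.
Line 2 (9290.06, Tyrar, 2,941 units, ¥591,758.61):
Base rate for 9290.06 is ¥4.04/unit.
Origin Tyrar qualifies under the Velador–Tyrar agreement and 9290.06 is covered: preferential rate Free applies instead.
Duty = ¥591,758.61 × 0% = ¥0.00.
Total = ¥110,281.75 + ¥0.00 = ¥110,281.75.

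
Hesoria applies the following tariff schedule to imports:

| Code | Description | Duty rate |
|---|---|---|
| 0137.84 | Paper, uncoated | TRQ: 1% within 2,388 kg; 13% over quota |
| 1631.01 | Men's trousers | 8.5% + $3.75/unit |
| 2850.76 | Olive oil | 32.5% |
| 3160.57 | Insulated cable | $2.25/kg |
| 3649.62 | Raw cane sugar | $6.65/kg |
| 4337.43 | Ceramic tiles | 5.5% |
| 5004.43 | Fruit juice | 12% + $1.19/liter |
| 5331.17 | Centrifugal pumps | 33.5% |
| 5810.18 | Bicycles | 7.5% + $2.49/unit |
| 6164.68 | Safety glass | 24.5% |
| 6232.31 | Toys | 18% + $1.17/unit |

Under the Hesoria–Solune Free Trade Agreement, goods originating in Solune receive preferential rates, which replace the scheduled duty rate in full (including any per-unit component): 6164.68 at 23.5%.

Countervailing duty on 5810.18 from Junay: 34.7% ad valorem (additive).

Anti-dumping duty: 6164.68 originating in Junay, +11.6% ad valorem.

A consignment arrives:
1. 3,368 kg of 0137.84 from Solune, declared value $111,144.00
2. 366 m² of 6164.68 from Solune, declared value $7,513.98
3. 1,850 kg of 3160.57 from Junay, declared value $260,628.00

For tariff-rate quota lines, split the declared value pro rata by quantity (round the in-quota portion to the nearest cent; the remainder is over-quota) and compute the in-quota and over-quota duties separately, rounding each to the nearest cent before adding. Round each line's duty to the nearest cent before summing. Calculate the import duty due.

$10,920.53

Line 1 (0137.84, Solune, 3,368 kg, $111,144.00):
Code 0137.84 is under a tariff-rate quota (threshold 2,388 kg). In-quota: 2,388 kg at 1%; over-quota: 980 kg at 13%.
Pro-rata value split: in-quota = $111,144.00 × 2,388/3,368 = $78,804.00; over-quota = $111,144.00 − $78,804.00 = $32,340.00.
In-quota duty = $78,804.00 × 1% = $788.04. Over-quota duty = $32,340.00 × 13% = $4,204.20.
Line duty = $788.04 + $4,204.20 = $4,992.24.
Line 2 (6164.68, Solune, 366 m², $7,513.98):
Base rate for 6164.68 is 24.5%.
Origin Solune qualifies under the Hesoria–Solune agreement and 6164.68 is covered: preferential rate 23.5% applies instead.
The additional-duty order on 6164.68 targets Junay, not Solune; it does not apply.
Duty = $7,513.98 × 23.5% = $1,765.79.
Line 3 (3160.57, Junay, 1,850 kg, $260,628.00):
Base rate for 3160.57 is $2.25/kg.
Duty = 1,850 × $2.25 = $4,162.50.
Total = $4,992.24 + $1,765.79 + $4,162.50 = $10,920.53.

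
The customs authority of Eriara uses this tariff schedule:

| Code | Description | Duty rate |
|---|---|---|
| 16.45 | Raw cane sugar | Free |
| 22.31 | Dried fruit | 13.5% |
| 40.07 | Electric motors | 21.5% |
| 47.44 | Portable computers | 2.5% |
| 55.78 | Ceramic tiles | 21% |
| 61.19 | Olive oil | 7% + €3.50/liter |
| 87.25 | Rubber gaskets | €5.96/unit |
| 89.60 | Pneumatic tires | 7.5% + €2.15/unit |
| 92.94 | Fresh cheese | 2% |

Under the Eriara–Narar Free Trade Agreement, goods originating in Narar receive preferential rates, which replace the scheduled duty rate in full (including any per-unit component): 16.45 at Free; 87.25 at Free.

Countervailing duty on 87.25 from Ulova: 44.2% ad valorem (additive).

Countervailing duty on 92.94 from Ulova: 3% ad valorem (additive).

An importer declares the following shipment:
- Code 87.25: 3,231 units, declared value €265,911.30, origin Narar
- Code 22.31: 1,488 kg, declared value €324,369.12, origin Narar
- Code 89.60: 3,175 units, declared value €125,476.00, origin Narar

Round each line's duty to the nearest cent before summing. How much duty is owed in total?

Line 1 (87.25, Narar, 3,231 units, €265,911.30):
Base rate for 87.25 is €5.96/unit.
Origin Narar qualifies under the Eriara–Narar agreement and 87.25 is covered: preferential rate Free applies instead.
The additional-duty order on 87.25 targets Ulova, not Narar; it does not apply.
Duty = €265,911.30 × 0% = €0.00.
Line 2 (22.31, Narar, 1,488 kg, €324,369.12):
Base rate for 22.31 is 13.5%.
Origin Narar is the FTA partner but 22.31 is not on the preference list; base rate stands.
Duty = €324,369.12 × 13.5% = €43,789.83.
Line 3 (89.60, Narar, 3,175 units, €125,476.00):
Base rate for 89.60 is 7.5% + €2.15/unit.
Origin Narar is the FTA partner but 89.60 is not on the preference list; base rate stands.
Duty = €125,476.00 × 7.5% + 3,175 × €2.15 = €16,236.95.
Total = €0.00 + €43,789.83 + €16,236.95 = €60,026.78.

€60,026.78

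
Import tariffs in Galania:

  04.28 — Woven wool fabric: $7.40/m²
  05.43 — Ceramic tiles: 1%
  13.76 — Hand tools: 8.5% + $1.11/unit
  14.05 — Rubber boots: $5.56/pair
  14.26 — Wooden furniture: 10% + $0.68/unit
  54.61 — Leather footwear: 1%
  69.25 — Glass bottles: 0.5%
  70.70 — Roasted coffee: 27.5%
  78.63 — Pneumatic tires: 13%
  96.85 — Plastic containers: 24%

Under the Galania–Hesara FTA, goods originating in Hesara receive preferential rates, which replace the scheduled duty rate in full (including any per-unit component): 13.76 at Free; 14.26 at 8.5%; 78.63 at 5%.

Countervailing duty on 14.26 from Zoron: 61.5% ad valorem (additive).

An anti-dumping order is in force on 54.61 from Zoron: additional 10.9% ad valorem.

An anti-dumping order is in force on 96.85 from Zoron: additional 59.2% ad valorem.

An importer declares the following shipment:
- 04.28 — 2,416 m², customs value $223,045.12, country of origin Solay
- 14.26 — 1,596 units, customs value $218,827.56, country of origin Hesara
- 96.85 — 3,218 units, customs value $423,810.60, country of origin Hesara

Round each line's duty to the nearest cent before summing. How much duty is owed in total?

$138,193.28

Line 1 (04.28, Solay, 2,416 m², $223,045.12):
Base rate for 04.28 is $7.40/m².
Duty = 2,416 × $7.40 = $17,878.40.
Line 2 (14.26, Hesara, 1,596 units, $218,827.56):
Base rate for 14.26 is 10% + $0.68/unit.
Origin Hesara qualifies under the Galania–Hesara agreement and 14.26 is covered: preferential rate 8.5% applies instead.
The additional-duty order on 14.26 targets Zoron, not Hesara; it does not apply.
Duty = $218,827.56 × 8.5% = $18,600.34.
Line 3 (96.85, Hesara, 3,218 units, $423,810.60):
Base rate for 96.85 is 24%.
Origin Hesara is the FTA partner but 96.85 is not on the preference list; base rate stands.
The additional-duty order on 96.85 targets Zoron, not Hesara; it does not apply.
Duty = $423,810.60 × 24% = $101,714.54.
Total = $17,878.40 + $18,600.34 + $101,714.54 = $138,193.28.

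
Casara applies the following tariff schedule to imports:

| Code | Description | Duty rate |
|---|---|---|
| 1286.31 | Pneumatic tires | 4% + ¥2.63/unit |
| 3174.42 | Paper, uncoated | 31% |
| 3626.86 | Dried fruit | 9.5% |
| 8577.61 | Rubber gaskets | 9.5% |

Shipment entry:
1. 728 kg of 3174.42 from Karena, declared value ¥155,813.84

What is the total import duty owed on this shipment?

Line 1 (3174.42, Karena, 728 kg, ¥155,813.84):
Base rate for 3174.42 is 31%.
Duty = ¥155,813.84 × 31% = ¥48,302.29.

¥48,302.29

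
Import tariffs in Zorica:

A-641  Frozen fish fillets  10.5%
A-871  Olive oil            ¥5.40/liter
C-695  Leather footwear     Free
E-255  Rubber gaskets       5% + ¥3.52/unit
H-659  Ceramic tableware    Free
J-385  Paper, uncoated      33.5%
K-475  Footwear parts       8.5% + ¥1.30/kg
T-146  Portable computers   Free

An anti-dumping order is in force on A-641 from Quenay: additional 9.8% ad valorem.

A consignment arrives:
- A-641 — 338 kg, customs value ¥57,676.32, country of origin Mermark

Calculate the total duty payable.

Line 1 (A-641, Mermark, 338 kg, ¥57,676.32):
Base rate for A-641 is 10.5%.
The additional-duty order on A-641 targets Quenay, not Mermark; it does not apply.
Duty = ¥57,676.32 × 10.5% = ¥6,056.01.

¥6,056.01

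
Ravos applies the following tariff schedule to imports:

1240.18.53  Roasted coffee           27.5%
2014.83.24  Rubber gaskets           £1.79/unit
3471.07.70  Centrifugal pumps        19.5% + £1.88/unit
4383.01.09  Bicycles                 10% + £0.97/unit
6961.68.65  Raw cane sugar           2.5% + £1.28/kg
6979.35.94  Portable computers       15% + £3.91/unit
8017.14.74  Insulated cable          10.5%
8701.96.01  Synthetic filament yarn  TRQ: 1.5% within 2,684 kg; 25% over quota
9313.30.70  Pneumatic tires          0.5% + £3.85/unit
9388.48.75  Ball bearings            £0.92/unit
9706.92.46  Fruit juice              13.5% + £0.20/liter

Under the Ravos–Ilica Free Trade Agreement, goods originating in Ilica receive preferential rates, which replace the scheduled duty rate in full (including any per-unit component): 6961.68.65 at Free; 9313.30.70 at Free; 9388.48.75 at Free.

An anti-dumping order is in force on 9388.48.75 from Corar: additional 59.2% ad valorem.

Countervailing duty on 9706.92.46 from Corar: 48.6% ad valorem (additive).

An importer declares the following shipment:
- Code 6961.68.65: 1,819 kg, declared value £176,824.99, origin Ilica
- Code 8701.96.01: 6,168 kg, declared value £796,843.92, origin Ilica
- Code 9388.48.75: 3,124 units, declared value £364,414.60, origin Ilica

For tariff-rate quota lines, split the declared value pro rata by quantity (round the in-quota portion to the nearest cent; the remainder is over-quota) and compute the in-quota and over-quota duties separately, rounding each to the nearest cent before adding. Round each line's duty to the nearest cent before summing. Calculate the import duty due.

£117,725.68

Line 1 (6961.68.65, Ilica, 1,819 kg, £176,824.99):
Base rate for 6961.68.65 is 2.5% + £1.28/kg.
Origin Ilica qualifies under the Ravos–Ilica agreement and 6961.68.65 is covered: preferential rate Free applies instead.
Duty = £176,824.99 × 0% = £0.00.
Line 2 (8701.96.01, Ilica, 6,168 kg, £796,843.92):
Code 8701.96.01 is under a tariff-rate quota (threshold 2,684 kg). In-quota: 2,684 kg at 1.5%; over-quota: 3,484 kg at 25%.
Pro-rata value split: in-quota = £796,843.92 × 2,684/6,168 = £346,745.96; over-quota = £796,843.92 − £346,745.96 = £450,097.96.
In-quota duty = £346,745.96 × 1.5% = £5,201.19. Over-quota duty = £450,097.96 × 25% = £112,524.49.
Line duty = £5,201.19 + £112,524.49 = £117,725.68.
Line 3 (9388.48.75, Ilica, 3,124 units, £364,414.60):
Base rate for 9388.48.75 is £0.92/unit.
Origin Ilica qualifies under the Ravos–Ilica agreement and 9388.48.75 is covered: preferential rate Free applies instead.
The additional-duty order on 9388.48.75 targets Corar, not Ilica; it does not apply.
Duty = £364,414.60 × 0% = £0.00.
Total = £0.00 + £117,725.68 + £0.00 = £117,725.68.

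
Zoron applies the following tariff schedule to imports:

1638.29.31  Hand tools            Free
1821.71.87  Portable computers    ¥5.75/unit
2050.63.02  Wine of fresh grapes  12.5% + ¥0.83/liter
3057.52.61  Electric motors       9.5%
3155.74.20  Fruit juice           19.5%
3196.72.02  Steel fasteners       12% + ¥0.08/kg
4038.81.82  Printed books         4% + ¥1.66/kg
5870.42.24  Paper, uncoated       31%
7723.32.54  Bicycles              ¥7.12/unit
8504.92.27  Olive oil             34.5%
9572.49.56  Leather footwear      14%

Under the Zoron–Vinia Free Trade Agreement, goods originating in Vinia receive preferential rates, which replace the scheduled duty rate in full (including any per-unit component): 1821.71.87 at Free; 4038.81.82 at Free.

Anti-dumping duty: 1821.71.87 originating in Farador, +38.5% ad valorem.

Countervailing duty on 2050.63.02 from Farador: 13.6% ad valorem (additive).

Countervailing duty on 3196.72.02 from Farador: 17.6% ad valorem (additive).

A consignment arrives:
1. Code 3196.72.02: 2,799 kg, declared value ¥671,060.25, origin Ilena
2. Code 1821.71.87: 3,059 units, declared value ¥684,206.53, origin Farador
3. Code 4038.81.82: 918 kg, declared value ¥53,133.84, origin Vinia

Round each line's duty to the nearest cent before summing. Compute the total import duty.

¥361,759.91

Line 1 (3196.72.02, Ilena, 2,799 kg, ¥671,060.25):
Base rate for 3196.72.02 is 12% + ¥0.08/kg.
The additional-duty order on 3196.72.02 targets Farador, not Ilena; it does not apply.
Duty = ¥671,060.25 × 12% + 2,799 × ¥0.08 = ¥80,751.15.
Line 2 (1821.71.87, Farador, 3,059 units, ¥684,206.53):
Base rate for 1821.71.87 is ¥5.75/unit.
1821.71.87 has an FTA preferential rate, but origin Farador is not Vinia; base rate stands.
Additional duty on 1821.71.87 from Farador: +38.5% ad valorem. Applied ad valorem rate = 38.5%.
Duty = ¥684,206.53 × 38.5% + 3,059 × ¥5.75 = ¥281,008.76.
Line 3 (4038.81.82, Vinia, 918 kg, ¥53,133.84):
Base rate for 4038.81.82 is 4% + ¥1.66/kg.
Origin Vinia qualifies under the Zoron–Vinia agreement and 4038.81.82 is covered: preferential rate Free applies instead.
Duty = ¥53,133.84 × 0% = ¥0.00.
Total = ¥80,751.15 + ¥281,008.76 + ¥0.00 = ¥361,759.91.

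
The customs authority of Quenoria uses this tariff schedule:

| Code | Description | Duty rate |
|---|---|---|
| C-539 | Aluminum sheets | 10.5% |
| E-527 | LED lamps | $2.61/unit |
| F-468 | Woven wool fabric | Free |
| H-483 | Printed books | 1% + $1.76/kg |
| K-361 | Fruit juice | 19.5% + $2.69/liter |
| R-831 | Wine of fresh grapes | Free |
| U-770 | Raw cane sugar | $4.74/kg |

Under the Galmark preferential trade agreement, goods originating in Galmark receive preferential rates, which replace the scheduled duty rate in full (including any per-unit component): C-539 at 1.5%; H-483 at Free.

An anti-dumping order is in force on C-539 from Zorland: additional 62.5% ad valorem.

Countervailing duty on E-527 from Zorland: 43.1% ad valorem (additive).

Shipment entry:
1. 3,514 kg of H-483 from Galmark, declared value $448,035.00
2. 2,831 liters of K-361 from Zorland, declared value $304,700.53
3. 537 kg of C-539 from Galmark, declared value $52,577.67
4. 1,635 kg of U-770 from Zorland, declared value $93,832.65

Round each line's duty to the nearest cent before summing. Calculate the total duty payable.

$75,570.56

Line 1 (H-483, Galmark, 3,514 kg, $448,035.00):
Base rate for H-483 is 1% + $1.76/kg.
Origin Galmark qualifies under the Quenoria–Galmark agreement and H-483 is covered: preferential rate Free applies instead.
Duty = $448,035.00 × 0% = $0.00.
Line 2 (K-361, Zorland, 2,831 liters, $304,700.53):
Base rate for K-361 is 19.5% + $2.69/liter.
Duty = $304,700.53 × 19.5% + 2,831 × $2.69 = $67,031.99.
Line 3 (C-539, Galmark, 537 kg, $52,577.67):
Base rate for C-539 is 10.5%.
Origin Galmark qualifies under the Quenoria–Galmark agreement and C-539 is covered: preferential rate 1.5% applies instead.
The additional-duty order on C-539 targets Zorland, not Galmark; it does not apply.
Duty = $52,577.67 × 1.5% = $788.67.
Line 4 (U-770, Zorland, 1,635 kg, $93,832.65):
Base rate for U-770 is $4.74/kg.
Duty = 1,635 × $4.74 = $7,749.90.
Total = $0.00 + $67,031.99 + $788.67 + $7,749.90 = $75,570.56.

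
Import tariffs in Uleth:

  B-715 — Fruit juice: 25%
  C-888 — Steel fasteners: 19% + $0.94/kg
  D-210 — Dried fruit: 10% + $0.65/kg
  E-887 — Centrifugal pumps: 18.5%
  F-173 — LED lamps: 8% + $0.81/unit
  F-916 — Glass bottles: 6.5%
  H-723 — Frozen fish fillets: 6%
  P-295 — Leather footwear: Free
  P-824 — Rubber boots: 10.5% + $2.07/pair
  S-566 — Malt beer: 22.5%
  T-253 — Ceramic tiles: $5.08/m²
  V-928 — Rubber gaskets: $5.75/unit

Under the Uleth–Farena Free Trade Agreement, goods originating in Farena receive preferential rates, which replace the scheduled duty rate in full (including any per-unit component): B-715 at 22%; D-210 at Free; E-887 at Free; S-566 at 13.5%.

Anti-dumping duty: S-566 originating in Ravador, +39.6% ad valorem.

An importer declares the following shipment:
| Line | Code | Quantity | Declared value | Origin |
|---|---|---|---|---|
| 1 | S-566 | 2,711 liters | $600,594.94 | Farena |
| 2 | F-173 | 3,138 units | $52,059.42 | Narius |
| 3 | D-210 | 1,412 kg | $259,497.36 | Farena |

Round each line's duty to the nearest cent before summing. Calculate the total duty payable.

Line 1 (S-566, Farena, 2,711 liters, $600,594.94):
Base rate for S-566 is 22.5%.
Origin Farena qualifies under the Uleth–Farena agreement and S-566 is covered: preferential rate 13.5% applies instead.
The additional-duty order on S-566 targets Ravador, not Farena; it does not apply.
Duty = $600,594.94 × 13.5% = $81,080.32.
Line 2 (F-173, Narius, 3,138 units, $52,059.42):
Base rate for F-173 is 8% + $0.81/unit.
Duty = $52,059.42 × 8% + 3,138 × $0.81 = $6,706.53.
Line 3 (D-210, Farena, 1,412 kg, $259,497.36):
Base rate for D-210 is 10% + $0.65/kg.
Origin Farena qualifies under the Uleth–Farena agreement and D-210 is covered: preferential rate Free applies instead.
Duty = $259,497.36 × 0% = $0.00.
Total = $81,080.32 + $6,706.53 + $0.00 = $87,786.85.

$87,786.85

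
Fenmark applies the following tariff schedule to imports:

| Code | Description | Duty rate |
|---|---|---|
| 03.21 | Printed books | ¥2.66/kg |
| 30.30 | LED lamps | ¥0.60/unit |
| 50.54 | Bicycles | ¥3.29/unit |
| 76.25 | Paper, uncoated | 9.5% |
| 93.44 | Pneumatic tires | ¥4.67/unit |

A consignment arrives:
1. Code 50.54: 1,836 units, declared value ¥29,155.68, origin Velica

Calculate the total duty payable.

¥6,040.44

Line 1 (50.54, Velica, 1,836 units, ¥29,155.68):
Base rate for 50.54 is ¥3.29/unit.
Duty = 1,836 × ¥3.29 = ¥6,040.44.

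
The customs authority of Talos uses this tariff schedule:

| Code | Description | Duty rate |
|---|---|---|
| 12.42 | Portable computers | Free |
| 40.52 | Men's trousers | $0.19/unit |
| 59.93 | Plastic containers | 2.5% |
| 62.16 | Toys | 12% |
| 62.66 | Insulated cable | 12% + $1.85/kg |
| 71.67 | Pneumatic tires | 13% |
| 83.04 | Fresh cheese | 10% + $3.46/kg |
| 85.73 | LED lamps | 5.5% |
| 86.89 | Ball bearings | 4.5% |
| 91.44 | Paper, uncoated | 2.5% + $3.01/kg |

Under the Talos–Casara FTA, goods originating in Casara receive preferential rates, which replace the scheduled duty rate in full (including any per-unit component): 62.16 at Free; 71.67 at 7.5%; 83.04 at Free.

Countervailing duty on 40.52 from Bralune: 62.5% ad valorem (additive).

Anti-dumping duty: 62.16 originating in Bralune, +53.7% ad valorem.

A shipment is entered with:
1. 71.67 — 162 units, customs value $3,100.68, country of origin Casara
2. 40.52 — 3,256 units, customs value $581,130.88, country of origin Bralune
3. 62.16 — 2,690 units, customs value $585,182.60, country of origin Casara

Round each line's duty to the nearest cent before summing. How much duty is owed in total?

Line 1 (71.67, Casara, 162 units, $3,100.68):
Base rate for 71.67 is 13%.
Origin Casara qualifies under the Talos–Casara agreement and 71.67 is covered: preferential rate 7.5% applies instead.
Duty = $3,100.68 × 7.5% = $232.55.
Line 2 (40.52, Bralune, 3,256 units, $581,130.88):
Base rate for 40.52 is $0.19/unit.
Additional duty on 40.52 from Bralune: +62.5% ad valorem. Applied ad valorem rate = 62.5%.
Duty = $581,130.88 × 62.5% + 3,256 × $0.19 = $363,825.44.
Line 3 (62.16, Casara, 2,690 units, $585,182.60):
Base rate for 62.16 is 12%.
Origin Casara qualifies under the Talos–Casara agreement and 62.16 is covered: preferential rate Free applies instead.
The additional-duty order on 62.16 targets Bralune, not Casara; it does not apply.
Duty = $585,182.60 × 0% = $0.00.
Total = $232.55 + $363,825.44 + $0.00 = $364,057.99.

$364,057.99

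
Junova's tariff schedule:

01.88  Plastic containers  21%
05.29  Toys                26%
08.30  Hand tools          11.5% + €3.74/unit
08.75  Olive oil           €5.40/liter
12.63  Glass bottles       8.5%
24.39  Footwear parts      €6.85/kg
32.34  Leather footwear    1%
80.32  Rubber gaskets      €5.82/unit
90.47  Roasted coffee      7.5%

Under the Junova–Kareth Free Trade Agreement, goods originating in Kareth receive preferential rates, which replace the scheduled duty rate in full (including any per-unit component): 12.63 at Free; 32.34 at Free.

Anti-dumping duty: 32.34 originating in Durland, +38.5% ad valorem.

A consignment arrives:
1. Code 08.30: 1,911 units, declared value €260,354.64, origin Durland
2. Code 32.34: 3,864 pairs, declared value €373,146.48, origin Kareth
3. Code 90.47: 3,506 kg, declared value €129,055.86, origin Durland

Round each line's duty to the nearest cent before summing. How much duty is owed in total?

Line 1 (08.30, Durland, 1,911 units, €260,354.64):
Base rate for 08.30 is 11.5% + €3.74/unit.
Duty = €260,354.64 × 11.5% + 1,911 × €3.74 = €37,087.92.
Line 2 (32.34, Kareth, 3,864 pairs, €373,146.48):
Base rate for 32.34 is 1%.
Origin Kareth qualifies under the Junova–Kareth agreement and 32.34 is covered: preferential rate Free applies instead.
The additional-duty order on 32.34 targets Durland, not Kareth; it does not apply.
Duty = €373,146.48 × 0% = €0.00.
Line 3 (90.47, Durland, 3,506 kg, €129,055.86):
Base rate for 90.47 is 7.5%.
Duty = €129,055.86 × 7.5% = €9,679.19.
Total = €37,087.92 + €0.00 + €9,679.19 = €46,767.11.

€46,767.11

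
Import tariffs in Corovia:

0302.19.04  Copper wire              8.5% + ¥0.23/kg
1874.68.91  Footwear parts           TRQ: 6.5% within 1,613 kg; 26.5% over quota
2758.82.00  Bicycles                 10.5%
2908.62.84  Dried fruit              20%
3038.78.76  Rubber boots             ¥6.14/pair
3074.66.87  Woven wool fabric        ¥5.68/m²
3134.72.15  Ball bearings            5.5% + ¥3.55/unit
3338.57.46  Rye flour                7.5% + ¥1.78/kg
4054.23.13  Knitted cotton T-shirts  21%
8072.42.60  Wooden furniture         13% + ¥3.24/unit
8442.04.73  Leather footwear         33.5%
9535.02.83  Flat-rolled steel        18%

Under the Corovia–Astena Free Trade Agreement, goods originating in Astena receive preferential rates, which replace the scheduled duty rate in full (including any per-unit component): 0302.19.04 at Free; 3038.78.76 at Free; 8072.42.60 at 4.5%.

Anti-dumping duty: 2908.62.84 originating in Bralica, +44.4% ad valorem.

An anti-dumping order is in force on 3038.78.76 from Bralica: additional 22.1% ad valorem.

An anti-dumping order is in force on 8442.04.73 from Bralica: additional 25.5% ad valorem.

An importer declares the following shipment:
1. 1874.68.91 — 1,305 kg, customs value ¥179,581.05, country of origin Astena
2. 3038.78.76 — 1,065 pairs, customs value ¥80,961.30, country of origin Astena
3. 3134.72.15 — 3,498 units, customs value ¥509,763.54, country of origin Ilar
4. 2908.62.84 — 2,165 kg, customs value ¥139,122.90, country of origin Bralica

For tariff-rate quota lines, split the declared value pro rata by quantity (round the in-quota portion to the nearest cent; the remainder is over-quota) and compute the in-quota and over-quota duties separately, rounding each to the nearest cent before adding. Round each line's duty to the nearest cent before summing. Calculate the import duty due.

Line 1 (1874.68.91, Astena, 1,305 kg, ¥179,581.05):
Code 1874.68.91 is under a tariff-rate quota (threshold 1,613 kg). Quantity 1,305 kg is within the quota, so the in-quota rate 6.5% applies to the full value.
Duty = ¥179,581.05 × 6.5% = ¥11,672.77.
Line 2 (3038.78.76, Astena, 1,065 pairs, ¥80,961.30):
Base rate for 3038.78.76 is ¥6.14/pair.
Origin Astena qualifies under the Corovia–Astena agreement and 3038.78.76 is covered: preferential rate Free applies instead.
The additional-duty order on 3038.78.76 targets Bralica, not Astena; it does not apply.
Duty = ¥80,961.30 × 0% = ¥0.00.
Line 3 (3134.72.15, Ilar, 3,498 units, ¥509,763.54):
Base rate for 3134.72.15 is 5.5% + ¥3.55/unit.
Duty = ¥509,763.54 × 5.5% + 3,498 × ¥3.55 = ¥40,454.89.
Line 4 (2908.62.84, Bralica, 2,165 kg, ¥139,122.90):
Base rate for 2908.62.84 is 20%.
Additional duty on 2908.62.84 from Bralica: +44.4%. Applied ad valorem rate: 20% + 44.4% = 64.4%.
Duty = ¥139,122.90 × 64.4% = ¥89,595.15.
Total = ¥11,672.77 + ¥0.00 + ¥40,454.89 + ¥89,595.15 = ¥141,722.81.

¥141,722.81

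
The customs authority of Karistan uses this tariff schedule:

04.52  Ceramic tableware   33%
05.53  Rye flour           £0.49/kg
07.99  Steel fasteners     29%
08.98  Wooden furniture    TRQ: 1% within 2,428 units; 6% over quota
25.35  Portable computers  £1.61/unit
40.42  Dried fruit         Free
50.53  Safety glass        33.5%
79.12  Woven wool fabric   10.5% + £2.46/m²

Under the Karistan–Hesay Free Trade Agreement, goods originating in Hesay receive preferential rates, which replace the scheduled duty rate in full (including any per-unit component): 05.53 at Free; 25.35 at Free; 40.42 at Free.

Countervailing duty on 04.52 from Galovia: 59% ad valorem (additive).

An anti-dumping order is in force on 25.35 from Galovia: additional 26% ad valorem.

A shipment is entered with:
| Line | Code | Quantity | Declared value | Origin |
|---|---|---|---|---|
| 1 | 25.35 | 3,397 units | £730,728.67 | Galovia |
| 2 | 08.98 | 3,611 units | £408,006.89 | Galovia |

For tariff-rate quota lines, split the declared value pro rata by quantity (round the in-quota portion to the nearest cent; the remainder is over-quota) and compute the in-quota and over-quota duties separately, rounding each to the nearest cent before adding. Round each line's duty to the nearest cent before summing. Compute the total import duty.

Line 1 (25.35, Galovia, 3,397 units, £730,728.67):
Base rate for 25.35 is £1.61/unit.
25.35 has an FTA preferential rate, but origin Galovia is not Hesay; base rate stands.
Additional duty on 25.35 from Galovia: +26% ad valorem. Applied ad valorem rate = 26%.
Duty = £730,728.67 × 26% + 3,397 × £1.61 = £195,458.62.
Line 2 (08.98, Galovia, 3,611 units, £408,006.89):
Code 08.98 is under a tariff-rate quota (threshold 2,428 units). In-quota: 2,428 units at 1%; over-quota: 1,183 units at 6%.
Pro-rata value split: in-quota = £408,006.89 × 2,428/3,611 = £274,339.72; over-quota = £408,006.89 − £274,339.72 = £133,667.17.
In-quota duty = £274,339.72 × 1% = £2,743.40. Over-quota duty = £133,667.17 × 6% = £8,020.03.
Line duty = £2,743.40 + £8,020.03 = £10,763.43.
Total = £195,458.62 + £10,763.43 = £206,222.05.

£206,222.05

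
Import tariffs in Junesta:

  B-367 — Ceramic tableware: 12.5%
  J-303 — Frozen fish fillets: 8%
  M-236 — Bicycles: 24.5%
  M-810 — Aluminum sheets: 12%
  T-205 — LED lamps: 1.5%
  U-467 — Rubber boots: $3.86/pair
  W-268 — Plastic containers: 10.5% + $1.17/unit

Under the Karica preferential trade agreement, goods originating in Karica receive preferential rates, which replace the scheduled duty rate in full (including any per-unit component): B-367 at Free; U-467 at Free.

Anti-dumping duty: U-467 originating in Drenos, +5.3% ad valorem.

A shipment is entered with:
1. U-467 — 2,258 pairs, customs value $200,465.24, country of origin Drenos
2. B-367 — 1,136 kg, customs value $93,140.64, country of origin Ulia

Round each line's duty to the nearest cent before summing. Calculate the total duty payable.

Line 1 (U-467, Drenos, 2,258 pairs, $200,465.24):
Base rate for U-467 is $3.86/pair.
U-467 has an FTA preferential rate, but origin Drenos is not Karica; base rate stands.
Additional duty on U-467 from Drenos: +5.3% ad valorem. Applied ad valorem rate = 5.3%.
Duty = $200,465.24 × 5.3% + 2,258 × $3.86 = $19,340.54.
Line 2 (B-367, Ulia, 1,136 kg, $93,140.64):
Base rate for B-367 is 12.5%.
B-367 has an FTA preferential rate, but origin Ulia is not Karica; base rate stands.
Duty = $93,140.64 × 12.5% = $11,642.58.
Total = $19,340.54 + $11,642.58 = $30,983.12.

$30,983.12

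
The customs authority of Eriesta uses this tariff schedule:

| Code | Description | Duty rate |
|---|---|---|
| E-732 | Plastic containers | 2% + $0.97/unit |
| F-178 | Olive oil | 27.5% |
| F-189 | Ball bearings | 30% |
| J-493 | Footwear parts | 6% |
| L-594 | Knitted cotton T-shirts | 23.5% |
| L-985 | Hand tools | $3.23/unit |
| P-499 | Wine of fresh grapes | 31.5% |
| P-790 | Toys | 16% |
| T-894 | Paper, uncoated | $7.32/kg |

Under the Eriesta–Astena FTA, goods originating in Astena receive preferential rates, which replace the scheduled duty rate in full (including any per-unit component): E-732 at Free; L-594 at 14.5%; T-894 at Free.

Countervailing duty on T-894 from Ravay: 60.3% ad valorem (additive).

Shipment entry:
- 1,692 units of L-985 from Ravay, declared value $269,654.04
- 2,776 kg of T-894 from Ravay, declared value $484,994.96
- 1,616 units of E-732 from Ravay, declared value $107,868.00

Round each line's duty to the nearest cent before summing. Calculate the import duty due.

$321,962.32

Line 1 (L-985, Ravay, 1,692 units, $269,654.04):
Base rate for L-985 is $3.23/unit.
Duty = 1,692 × $3.23 = $5,465.16.
Line 2 (T-894, Ravay, 2,776 kg, $484,994.96):
Base rate for T-894 is $7.32/kg.
T-894 has an FTA preferential rate, but origin Ravay is not Astena; base rate stands.
Additional duty on T-894 from Ravay: +60.3% ad valorem. Applied ad valorem rate = 60.3%.
Duty = $484,994.96 × 60.3% + 2,776 × $7.32 = $312,772.28.
Line 3 (E-732, Ravay, 1,616 units, $107,868.00):
Base rate for E-732 is 2% + $0.97/unit.
E-732 has an FTA preferential rate, but origin Ravay is not Astena; base rate stands.
Duty = $107,868.00 × 2% + 1,616 × $0.97 = $3,724.88.
Total = $5,465.16 + $312,772.28 + $3,724.88 = $321,962.32.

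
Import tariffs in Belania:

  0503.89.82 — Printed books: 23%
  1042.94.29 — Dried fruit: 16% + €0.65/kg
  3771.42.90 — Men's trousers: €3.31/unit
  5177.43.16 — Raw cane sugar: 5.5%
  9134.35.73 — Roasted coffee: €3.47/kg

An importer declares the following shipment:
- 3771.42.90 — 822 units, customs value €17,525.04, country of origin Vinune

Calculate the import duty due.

Line 1 (3771.42.90, Vinune, 822 units, €17,525.04):
Base rate for 3771.42.90 is €3.31/unit.
Duty = 822 × €3.31 = €2,720.82.

€2,720.82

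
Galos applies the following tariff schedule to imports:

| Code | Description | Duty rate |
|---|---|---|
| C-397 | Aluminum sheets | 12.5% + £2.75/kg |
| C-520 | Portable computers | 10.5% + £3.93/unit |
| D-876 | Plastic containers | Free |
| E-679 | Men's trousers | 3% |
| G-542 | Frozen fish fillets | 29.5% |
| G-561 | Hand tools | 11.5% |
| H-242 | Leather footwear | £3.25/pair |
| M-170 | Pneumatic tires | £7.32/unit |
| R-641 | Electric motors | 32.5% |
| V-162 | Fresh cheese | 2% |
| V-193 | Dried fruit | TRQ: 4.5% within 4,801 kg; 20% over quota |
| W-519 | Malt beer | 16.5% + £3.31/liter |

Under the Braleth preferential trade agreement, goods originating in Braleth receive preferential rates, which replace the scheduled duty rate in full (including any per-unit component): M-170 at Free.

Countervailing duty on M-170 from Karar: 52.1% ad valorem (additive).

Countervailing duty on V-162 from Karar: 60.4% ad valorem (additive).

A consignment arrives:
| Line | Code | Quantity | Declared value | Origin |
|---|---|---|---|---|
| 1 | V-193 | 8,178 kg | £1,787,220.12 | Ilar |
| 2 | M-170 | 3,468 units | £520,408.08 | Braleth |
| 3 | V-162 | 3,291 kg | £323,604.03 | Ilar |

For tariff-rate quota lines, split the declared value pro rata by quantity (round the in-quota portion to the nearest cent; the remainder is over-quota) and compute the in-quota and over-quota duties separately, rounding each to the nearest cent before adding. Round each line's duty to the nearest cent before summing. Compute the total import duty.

Line 1 (V-193, Ilar, 8,178 kg, £1,787,220.12):
Code V-193 is under a tariff-rate quota (threshold 4,801 kg). In-quota: 4,801 kg at 4.5%; over-quota: 3,377 kg at 20%.
Pro-rata value split: in-quota = £1,787,220.12 × 4,801/8,178 = £1,049,210.54; over-quota = £1,787,220.12 − £1,049,210.54 = £738,009.58.
In-quota duty = £1,049,210.54 × 4.5% = £47,214.47. Over-quota duty = £738,009.58 × 20% = £147,601.92.
Line duty = £47,214.47 + £147,601.92 = £194,816.39.
Line 2 (M-170, Braleth, 3,468 units, £520,408.08):
Base rate for M-170 is £7.32/unit.
Origin Braleth qualifies under the Galos–Braleth agreement and M-170 is covered: preferential rate Free applies instead.
The additional-duty order on M-170 targets Karar, not Braleth; it does not apply.
Duty = £520,408.08 × 0% = £0.00.
Line 3 (V-162, Ilar, 3,291 kg, £323,604.03):
Base rate for V-162 is 2%.
The additional-duty order on V-162 targets Karar, not Ilar; it does not apply.
Duty = £323,604.03 × 2% = £6,472.08.
Total = £194,816.39 + £0.00 + £6,472.08 = £201,288.47.

£201,288.47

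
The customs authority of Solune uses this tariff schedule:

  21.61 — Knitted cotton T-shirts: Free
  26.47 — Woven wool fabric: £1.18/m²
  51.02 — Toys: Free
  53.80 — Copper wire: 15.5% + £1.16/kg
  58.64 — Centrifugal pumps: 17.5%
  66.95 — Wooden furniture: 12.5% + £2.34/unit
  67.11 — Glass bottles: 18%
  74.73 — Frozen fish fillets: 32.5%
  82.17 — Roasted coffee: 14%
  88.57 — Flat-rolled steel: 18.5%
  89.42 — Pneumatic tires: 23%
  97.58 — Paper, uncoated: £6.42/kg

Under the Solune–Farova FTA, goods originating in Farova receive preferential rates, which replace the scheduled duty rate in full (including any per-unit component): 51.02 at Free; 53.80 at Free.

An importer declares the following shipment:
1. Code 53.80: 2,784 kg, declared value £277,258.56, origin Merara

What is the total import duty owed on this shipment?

Line 1 (53.80, Merara, 2,784 kg, £277,258.56):
Base rate for 53.80 is 15.5% + £1.16/kg.
53.80 has an FTA preferential rate, but origin Merara is not Farova; base rate stands.
Duty = £277,258.56 × 15.5% + 2,784 × £1.16 = £46,204.52.

£46,204.52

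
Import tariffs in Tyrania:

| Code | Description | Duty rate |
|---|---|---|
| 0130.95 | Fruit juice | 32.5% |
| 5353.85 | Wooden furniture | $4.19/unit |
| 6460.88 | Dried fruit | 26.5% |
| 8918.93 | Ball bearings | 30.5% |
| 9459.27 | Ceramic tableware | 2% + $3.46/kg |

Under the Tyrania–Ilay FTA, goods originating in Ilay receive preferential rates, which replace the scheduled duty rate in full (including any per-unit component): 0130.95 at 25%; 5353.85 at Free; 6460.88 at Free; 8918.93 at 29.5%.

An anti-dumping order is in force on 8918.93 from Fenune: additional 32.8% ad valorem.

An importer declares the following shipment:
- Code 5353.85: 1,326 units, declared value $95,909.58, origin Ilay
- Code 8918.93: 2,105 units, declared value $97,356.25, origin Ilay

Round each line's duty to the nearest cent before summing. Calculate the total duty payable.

Line 1 (5353.85, Ilay, 1,326 units, $95,909.58):
Base rate for 5353.85 is $4.19/unit.
Origin Ilay qualifies under the Tyrania–Ilay agreement and 5353.85 is covered: preferential rate Free applies instead.
Duty = $95,909.58 × 0% = $0.00.
Line 2 (8918.93, Ilay, 2,105 units, $97,356.25):
Base rate for 8918.93 is 30.5%.
Origin Ilay qualifies under the Tyrania–Ilay agreement and 8918.93 is covered: preferential rate 29.5% applies instead.
The additional-duty order on 8918.93 targets Fenune, not Ilay; it does not apply.
Duty = $97,356.25 × 29.5% = $28,720.09.
Total = $0.00 + $28,720.09 = $28,720.09.

$28,720.09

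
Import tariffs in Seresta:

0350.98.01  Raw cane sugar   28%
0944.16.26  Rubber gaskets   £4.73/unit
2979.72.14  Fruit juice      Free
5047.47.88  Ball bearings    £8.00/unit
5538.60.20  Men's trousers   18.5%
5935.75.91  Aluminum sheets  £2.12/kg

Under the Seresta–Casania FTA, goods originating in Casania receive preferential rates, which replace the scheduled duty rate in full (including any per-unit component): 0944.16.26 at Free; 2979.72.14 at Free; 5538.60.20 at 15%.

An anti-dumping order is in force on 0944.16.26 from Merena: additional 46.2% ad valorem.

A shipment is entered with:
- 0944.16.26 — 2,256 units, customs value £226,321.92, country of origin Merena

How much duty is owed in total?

Line 1 (0944.16.26, Merena, 2,256 units, £226,321.92):
Base rate for 0944.16.26 is £4.73/unit.
0944.16.26 has an FTA preferential rate, but origin Merena is not Casania; base rate stands.
Additional duty on 0944.16.26 from Merena: +46.2% ad valorem. Applied ad valorem rate = 46.2%.
Duty = £226,321.92 × 46.2% + 2,256 × £4.73 = £115,231.61.

£115,231.61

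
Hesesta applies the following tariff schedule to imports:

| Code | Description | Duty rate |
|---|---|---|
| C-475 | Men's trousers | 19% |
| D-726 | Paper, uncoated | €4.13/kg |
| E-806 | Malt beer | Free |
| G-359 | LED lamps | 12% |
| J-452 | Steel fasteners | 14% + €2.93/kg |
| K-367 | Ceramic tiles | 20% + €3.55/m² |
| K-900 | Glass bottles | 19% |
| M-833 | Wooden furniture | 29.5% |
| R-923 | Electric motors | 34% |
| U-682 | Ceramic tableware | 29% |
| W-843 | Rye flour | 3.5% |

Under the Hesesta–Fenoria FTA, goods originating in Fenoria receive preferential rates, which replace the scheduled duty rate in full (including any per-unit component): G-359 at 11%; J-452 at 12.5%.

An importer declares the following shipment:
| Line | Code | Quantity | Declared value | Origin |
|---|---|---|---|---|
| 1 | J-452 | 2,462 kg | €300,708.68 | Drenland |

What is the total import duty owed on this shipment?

Line 1 (J-452, Drenland, 2,462 kg, €300,708.68):
Base rate for J-452 is 14% + €2.93/kg.
J-452 has an FTA preferential rate, but origin Drenland is not Fenoria; base rate stands.
Duty = €300,708.68 × 14% + 2,462 × €2.93 = €49,312.88.

€49,312.88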